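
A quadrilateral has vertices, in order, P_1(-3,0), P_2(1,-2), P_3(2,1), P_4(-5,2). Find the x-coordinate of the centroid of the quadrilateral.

-12/13

Apply the shoelace formula. First the cross-terms c_i = x_i·y_{i+1} − x_{i+1}·y_i:
  6, 5, 9, 6  ⇒  2A = 26, A = 13.
Then Σ (x_i + x_{i+1})·c_i = -72, so x̄ = -72 / (6·13) = -12/13.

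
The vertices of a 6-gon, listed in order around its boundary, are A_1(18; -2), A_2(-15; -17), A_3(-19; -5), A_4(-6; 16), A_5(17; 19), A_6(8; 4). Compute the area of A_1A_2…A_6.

Apply Gauss's area formula: 2A = Σ (x_i·y_{i+1} − x_{i+1}·y_i), indices taken mod 6.
Σ = (-336) + (-248) + (-334) + (-386) + (-84) + (-88) = -1476
Area = |Σ|/2 = 738.

738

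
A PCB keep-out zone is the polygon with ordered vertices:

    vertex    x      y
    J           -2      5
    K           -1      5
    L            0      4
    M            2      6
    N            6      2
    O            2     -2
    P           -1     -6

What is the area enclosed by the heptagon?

Apply the surveyor's formula: 2A = Σ (x_i·y_{i+1} − x_{i+1}·y_i), indices taken mod 7.
Σ = (-5) + (-4) + (-8) + (-32) + (-16) + (-14) + (-17) = -96
Area = |Σ|/2 = 48.

48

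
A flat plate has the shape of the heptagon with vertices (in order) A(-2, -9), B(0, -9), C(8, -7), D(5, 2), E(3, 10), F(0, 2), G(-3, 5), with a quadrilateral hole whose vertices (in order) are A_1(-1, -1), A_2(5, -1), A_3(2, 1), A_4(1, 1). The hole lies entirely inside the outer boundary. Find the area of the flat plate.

110

Outer boundary:
Apply the shoelace (surveyor's) formula: 2A = Σ (x_i·y_{i+1} − x_{i+1}·y_i), indices taken mod 7.
A→B: (-2)(-9) − (0)(-9) = 18
B→C: (0)(-7) − (8)(-9) = 72
C→D: (8)(2) − (5)(-7) = 51
D→E: (5)(10) − (3)(2) = 44
E→F: (3)(2) − (0)(10) = 6
F→G: (0)(5) − (-3)(2) = 6
G→A: (-3)(-9) − (-2)(5) = 37
Σ = 234
Area = |Σ|/2 = 117.
Hole:
Apply the shoelace formula: 2A = Σ (x_i·y_{i+1} − x_{i+1}·y_i), indices taken mod 4.
Σ = (6) + (7) + (1) + (0) = 14
Area = |Σ|/2 = 7.
Net area = 117 − 7 = 110.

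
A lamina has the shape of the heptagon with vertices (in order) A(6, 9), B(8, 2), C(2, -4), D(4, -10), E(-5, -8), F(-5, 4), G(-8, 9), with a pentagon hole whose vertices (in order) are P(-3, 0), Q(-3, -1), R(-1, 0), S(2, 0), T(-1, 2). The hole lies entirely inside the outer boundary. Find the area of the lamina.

Outer boundary:
Apply the shoelace formula: 2A = Σ (x_i·y_{i+1} − x_{i+1}·y_i), indices taken mod 7.
Σ = (-60) + (-36) + (-4) + (-82) + (-60) + (-13) + (-126) = -381
Area = |Σ|/2 = 190.5.
Hole:
Apply the shoelace (surveyor's) formula: 2A = Σ (x_i·y_{i+1} − x_{i+1}·y_i), indices taken mod 5.
Cross-terms: 3, -1, 0, 4, 6  ⇒  Σ = 12
Area = |Σ|/2 = 6.
Net area = 190.5 − 6 = 184.5.

184.5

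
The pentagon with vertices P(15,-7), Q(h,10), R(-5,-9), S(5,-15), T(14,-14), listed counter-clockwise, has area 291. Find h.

The doubled signed area Σ (x_i y_{i+1} − x_{i+1} y_i) is linear in h.
With h=0 it equals 572; the coefficient of h is -2 (from the two edges through Q).
So -2·h + 572 = 2·291 = 582 ⇒ h = -5.

-5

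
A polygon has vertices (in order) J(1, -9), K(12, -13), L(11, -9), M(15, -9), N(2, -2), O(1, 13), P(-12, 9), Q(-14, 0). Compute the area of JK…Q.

Cross-terms: 95, 35, 36, -12, 28, 165, 126, 126  ⇒  Σ = 599
Area = |Σ|/2 = 299.5.

299.5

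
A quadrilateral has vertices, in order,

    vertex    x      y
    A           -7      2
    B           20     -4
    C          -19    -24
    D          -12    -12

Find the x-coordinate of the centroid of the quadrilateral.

-100/69

Apply the shoelace formula. First the cross-terms c_i = x_i·y_{i+1} − x_{i+1}·y_i:
  -12, -556, -60, -108  ⇒  2A = -736, A = -368.
Then Σ (x_i + x_{i+1})·c_i = 3200, so x̄ = 3200 / (6·(-368)) = -100/69.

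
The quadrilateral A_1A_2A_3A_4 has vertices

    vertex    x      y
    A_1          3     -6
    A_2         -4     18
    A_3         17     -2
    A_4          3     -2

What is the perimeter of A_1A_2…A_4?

|A_1A_2| = √((-7)² + (24)²) = √625 = 25
|A_2A_3| = √((21)² + (-20)²) = √841 = 29
|A_3A_4| = √((-14)² + (0)²) = √196 = 14
|A_4A_1| = √((0)² + (-4)²) = √16 = 4
Perimeter = 25 + 29 + 14 + 4 = 72.

72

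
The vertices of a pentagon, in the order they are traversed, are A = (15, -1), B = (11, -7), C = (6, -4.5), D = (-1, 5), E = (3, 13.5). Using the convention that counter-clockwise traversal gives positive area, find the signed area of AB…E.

-155

Apply the shoelace (surveyor's) formula: 2A = Σ (x_i·y_{i+1} − x_{i+1}·y_i), indices taken mod 5.
Σ = (-94) + (-7.5) + (25.5) + (-28.5) + (-205.5) = -310
Signed area = Σ/2 = -155 (negative ⇒ clockwise traversal).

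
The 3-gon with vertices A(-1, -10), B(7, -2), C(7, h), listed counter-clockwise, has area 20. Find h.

3

Write out the shoelace sum; only the two edges meeting at C involve h:
2·Area = [(7·h − 7·(-2)) + (7·(-10) − (-1)·h)] + 72
       = 8·h + 16 = 40
⇒ h = 3.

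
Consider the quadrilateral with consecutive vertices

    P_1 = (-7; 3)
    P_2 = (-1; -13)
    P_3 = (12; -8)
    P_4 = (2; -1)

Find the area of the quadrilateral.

Apply Gauss's area formula: 2A = Σ (x_i·y_{i+1} − x_{i+1}·y_i), indices taken mod 4.
Σ = (94) + (164) + (4) + (-1) = 261
Area = |Σ|/2 = 130.5.

130.5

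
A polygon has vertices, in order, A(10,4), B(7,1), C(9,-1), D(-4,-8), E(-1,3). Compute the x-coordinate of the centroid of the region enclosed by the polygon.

Apply the surveyor's formula. First the cross-terms c_i = x_i·y_{i+1} − x_{i+1}·y_i:
  -18, -16, -76, -20, -34  ⇒  2A = -164, A = -82.
Then Σ (x_i + x_{i+1})·c_i = -1148, so x̄ = -1148 / (6·(-82)) = 7/3.

7/3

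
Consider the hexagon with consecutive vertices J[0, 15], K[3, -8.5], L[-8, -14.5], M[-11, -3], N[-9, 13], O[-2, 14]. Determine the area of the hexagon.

296

Apply the surveyor's formula: 2A = Σ (x_i·y_{i+1} − x_{i+1}·y_i), indices taken mod 6.
Σ = (-45) + (-111.5) + (-135.5) + (-170) + (-100) + (-30) = -592
Area = |Σ|/2 = 296.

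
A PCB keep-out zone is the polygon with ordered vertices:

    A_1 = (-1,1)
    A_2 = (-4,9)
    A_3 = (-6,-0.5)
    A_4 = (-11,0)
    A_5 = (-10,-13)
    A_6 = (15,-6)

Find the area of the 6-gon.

Σ = (-5) + (56) + (-5.5) + (143) + (255) + (9) = 452.5
Area = |Σ|/2 = 226.25.

226.25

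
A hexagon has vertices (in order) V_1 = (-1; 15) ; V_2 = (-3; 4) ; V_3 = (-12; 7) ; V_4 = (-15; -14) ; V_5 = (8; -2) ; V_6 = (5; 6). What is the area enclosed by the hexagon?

311

Cross-terms: 41, 27, 273, 142, 58, 81  ⇒  Σ = 622
Area = |Σ|/2 = 311.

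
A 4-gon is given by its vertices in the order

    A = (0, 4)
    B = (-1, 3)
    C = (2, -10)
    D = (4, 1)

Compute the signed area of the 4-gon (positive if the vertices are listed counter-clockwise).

Apply the surveyor's formula: 2A = Σ (x_i·y_{i+1} − x_{i+1}·y_i), indices taken mod 4.
Σ = (4) + (4) + (42) + (16) = 66
Signed area = Σ/2 = 33 (positive ⇒ counter-clockwise traversal).

33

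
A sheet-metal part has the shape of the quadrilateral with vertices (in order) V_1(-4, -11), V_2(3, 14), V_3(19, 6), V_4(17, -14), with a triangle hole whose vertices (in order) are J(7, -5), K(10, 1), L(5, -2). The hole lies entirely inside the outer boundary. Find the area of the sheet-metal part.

430.5

Outer boundary:
Cross-terms: -23, -248, -368, -243  ⇒  Σ = -882
Area = |Σ|/2 = 441.
Hole:
Σ = (57) + (-25) + (-11) = 21
Area = |Σ|/2 = 10.5.
Net area = 441 − 10.5 = 430.5.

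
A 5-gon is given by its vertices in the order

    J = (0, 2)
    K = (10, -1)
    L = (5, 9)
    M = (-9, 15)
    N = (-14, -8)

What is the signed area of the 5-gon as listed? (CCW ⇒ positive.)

242.5

Apply the shoelace formula: 2A = Σ (x_i·y_{i+1} − x_{i+1}·y_i), indices taken mod 5.
J→K: (0)(-1) − (10)(2) = -20
K→L: (10)(9) − (5)(-1) = 95
L→M: (5)(15) − (-9)(9) = 156
M→N: (-9)(-8) − (-14)(15) = 282
N→J: (-14)(2) − (0)(-8) = -28
Σ = 485
Signed area = Σ/2 = 242.5 (positive ⇒ counter-clockwise traversal).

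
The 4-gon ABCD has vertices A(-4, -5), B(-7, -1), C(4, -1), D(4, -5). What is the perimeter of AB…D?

|AB| = √((-3)² + (4)²) = √25 = 5
|BC| = √((11)² + (0)²) = √121 = 11
|CD| = √((0)² + (-4)²) = √16 = 4
|DA| = √((-8)² + (0)²) = √64 = 8
Perimeter = 5 + 11 + 4 + 8 = 28.

28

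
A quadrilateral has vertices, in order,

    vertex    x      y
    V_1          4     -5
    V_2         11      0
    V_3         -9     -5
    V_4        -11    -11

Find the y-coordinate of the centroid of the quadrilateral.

-16/3

Apply the surveyor's formula. First the cross-terms c_i = x_i·y_{i+1} − x_{i+1}·y_i:
  55, -55, 44, 99  ⇒  2A = 143, A = 71.5.
Then Σ (y_i + y_{i+1})·c_i = -2288, so ȳ = -2288 / (6·71.5) = -16/3.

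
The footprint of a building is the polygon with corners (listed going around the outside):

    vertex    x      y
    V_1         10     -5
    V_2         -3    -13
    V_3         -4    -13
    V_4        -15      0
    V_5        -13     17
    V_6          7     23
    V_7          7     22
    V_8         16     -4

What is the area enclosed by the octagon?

V_1→V_2: (10)(-13) − (-3)(-5) = -145
V_2→V_3: (-3)(-13) − (-4)(-13) = -13
V_3→V_4: (-4)(0) − (-15)(-13) = -195
V_4→V_5: (-15)(17) − (-13)(0) = -255
V_5→V_6: (-13)(23) − (7)(17) = -418
V_6→V_7: (7)(22) − (7)(23) = -7
V_7→V_8: (7)(-4) − (16)(22) = -380
V_8→V_1: (16)(-5) − (10)(-4) = -40
Σ = -1453
Area = |Σ|/2 = 726.5.

726.5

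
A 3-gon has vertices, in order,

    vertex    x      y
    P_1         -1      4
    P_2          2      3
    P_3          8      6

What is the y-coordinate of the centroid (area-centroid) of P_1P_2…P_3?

13/3

Apply the shoelace (surveyor's) formula. First the cross-terms c_i = x_i·y_{i+1} − x_{i+1}·y_i:
  -11, -12, 38  ⇒  2A = 15, A = 7.5.
Then Σ (y_i + y_{i+1})·c_i = 195, so ȳ = 195 / (6·7.5) = 13/3.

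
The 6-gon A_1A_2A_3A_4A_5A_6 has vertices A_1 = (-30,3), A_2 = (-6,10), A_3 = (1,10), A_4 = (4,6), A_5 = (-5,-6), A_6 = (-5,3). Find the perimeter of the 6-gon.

|A_1A_2| = √((24)² + (7)²) = √625 = 25
|A_2A_3| = √((7)² + (0)²) = √49 = 7
|A_3A_4| = √((3)² + (-4)²) = √25 = 5
|A_4A_5| = √((-9)² + (-12)²) = √225 = 15
|A_5A_6| = √((0)² + (9)²) = √81 = 9
|A_6A_1| = √((-25)² + (0)²) = √625 = 25
Perimeter = 25 + 7 + 5 + 15 + 9 + 25 = 86.

86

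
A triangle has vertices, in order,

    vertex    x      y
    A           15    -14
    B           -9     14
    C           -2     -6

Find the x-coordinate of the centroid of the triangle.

4/3

Apply the surveyor's formula. First the cross-terms c_i = x_i·y_{i+1} − x_{i+1}·y_i:
  84, 82, 118  ⇒  2A = 284, A = 142.
Then Σ (x_i + x_{i+1})·c_i = 1136, so x̄ = 1136 / (6·142) = 4/3.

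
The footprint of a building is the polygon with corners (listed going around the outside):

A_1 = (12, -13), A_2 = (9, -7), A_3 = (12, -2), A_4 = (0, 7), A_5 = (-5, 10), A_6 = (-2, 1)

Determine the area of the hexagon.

123.5

A_1→A_2: (12)(-7) − (9)(-13) = 33
A_2→A_3: (9)(-2) − (12)(-7) = 66
A_3→A_4: (12)(7) − (0)(-2) = 84
A_4→A_5: (0)(10) − (-5)(7) = 35
A_5→A_6: (-5)(1) − (-2)(10) = 15
A_6→A_1: (-2)(-13) − (12)(1) = 14
Σ = 247
Area = |Σ|/2 = 123.5.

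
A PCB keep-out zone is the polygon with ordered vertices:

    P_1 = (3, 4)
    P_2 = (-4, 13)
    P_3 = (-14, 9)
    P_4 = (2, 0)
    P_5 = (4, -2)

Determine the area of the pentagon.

100.5

Σ = (55) + (146) + (-18) + (-4) + (22) = 201
Area = |Σ|/2 = 100.5.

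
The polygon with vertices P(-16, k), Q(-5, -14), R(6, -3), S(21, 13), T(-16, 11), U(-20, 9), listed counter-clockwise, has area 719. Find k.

-21

The doubled signed area Σ (x_i y_{i+1} − x_{i+1} y_i) is linear in k.
With k=0 it equals 1123; the coefficient of k is -15 (from the two edges through P).
So -15·k + 1123 = 2·719 = 1438 ⇒ k = -21.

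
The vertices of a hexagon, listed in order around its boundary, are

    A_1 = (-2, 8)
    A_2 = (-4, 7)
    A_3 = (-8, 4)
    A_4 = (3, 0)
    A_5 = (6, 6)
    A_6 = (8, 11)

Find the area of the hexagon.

84

Apply Gauss's area formula: 2A = Σ (x_i·y_{i+1} − x_{i+1}·y_i), indices taken mod 6.
Σ = (18) + (40) + (-12) + (18) + (18) + (86) = 168
Area = |Σ|/2 = 84.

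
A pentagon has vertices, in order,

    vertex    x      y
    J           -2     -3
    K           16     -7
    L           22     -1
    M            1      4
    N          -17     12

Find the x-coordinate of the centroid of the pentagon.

303/74

Apply the shoelace formula. First the cross-terms c_i = x_i·y_{i+1} − x_{i+1}·y_i:
  62, 138, 89, 80, 75  ⇒  2A = 444, A = 222.
Then Σ (x_i + x_{i+1})·c_i = 5454, so x̄ = 5454 / (6·222) = 303/74.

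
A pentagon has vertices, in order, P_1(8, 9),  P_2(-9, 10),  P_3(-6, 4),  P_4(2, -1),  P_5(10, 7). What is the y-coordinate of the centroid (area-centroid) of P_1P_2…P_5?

Apply the shoelace (surveyor's) formula. First the cross-terms c_i = x_i·y_{i+1} − x_{i+1}·y_i:
  161, 24, -2, 24, 34  ⇒  2A = 241, A = 120.5.
Then Σ (y_i + y_{i+1})·c_i = 4077, so ȳ = 4077 / (6·120.5) = 1359/241.

1359/241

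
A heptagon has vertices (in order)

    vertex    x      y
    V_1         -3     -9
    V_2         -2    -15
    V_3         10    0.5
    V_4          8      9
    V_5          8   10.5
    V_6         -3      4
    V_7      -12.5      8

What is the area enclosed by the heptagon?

250

Apply the surveyor's formula: 2A = Σ (x_i·y_{i+1} − x_{i+1}·y_i), indices taken mod 7.
V_1→V_2: (-3)(-15) − (-2)(-9) = 27
V_2→V_3: (-2)(0.5) − (10)(-15) = 149
V_3→V_4: (10)(9) − (8)(0.5) = 86
V_4→V_5: (8)(10.5) − (8)(9) = 12
V_5→V_6: (8)(4) − (-3)(10.5) = 63.5
V_6→V_7: (-3)(8) − (-12.5)(4) = 26
V_7→V_1: (-12.5)(-9) − (-3)(8) = 136.5
Σ = 500
Area = |Σ|/2 = 250.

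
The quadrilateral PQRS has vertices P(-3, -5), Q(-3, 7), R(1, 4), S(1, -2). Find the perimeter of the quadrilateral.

28

|PQ| = √((0)² + (12)²) = √144 = 12
|QR| = √((4)² + (-3)²) = √25 = 5
|RS| = √((0)² + (-6)²) = √36 = 6
|SP| = √((-4)² + (-3)²) = √25 = 5
Perimeter = 12 + 5 + 6 + 5 = 28.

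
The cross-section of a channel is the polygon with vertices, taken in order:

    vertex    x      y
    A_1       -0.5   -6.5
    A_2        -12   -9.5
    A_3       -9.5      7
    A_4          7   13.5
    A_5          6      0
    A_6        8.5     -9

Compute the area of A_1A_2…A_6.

Apply the surveyor's formula: 2A = Σ (x_i·y_{i+1} − x_{i+1}·y_i), indices taken mod 6.
Σ = (-73.25) + (-174.25) + (-177.25) + (-81) + (-54) + (-59.75) = -619.5
Area = |Σ|/2 = 309.75.

309.75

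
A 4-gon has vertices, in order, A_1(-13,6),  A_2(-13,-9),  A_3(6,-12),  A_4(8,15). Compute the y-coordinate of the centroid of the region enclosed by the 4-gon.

37/139

Apply the shoelace formula. First the cross-terms c_i = x_i·y_{i+1} − x_{i+1}·y_i:
  195, 210, 186, 243  ⇒  2A = 834, A = 417.
Then Σ (y_i + y_{i+1})·c_i = 666, so ȳ = 666 / (6·417) = 37/139.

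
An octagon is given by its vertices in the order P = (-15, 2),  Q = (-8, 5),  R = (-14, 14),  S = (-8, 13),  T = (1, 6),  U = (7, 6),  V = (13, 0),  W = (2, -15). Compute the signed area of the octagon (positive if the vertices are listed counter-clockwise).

Apply the shoelace (surveyor's) formula: 2A = Σ (x_i·y_{i+1} − x_{i+1}·y_i), indices taken mod 8.
Cross-terms: -59, -42, -70, -61, -36, -78, -195, -221  ⇒  Σ = -762
Signed area = Σ/2 = -381 (negative ⇒ clockwise traversal).

-381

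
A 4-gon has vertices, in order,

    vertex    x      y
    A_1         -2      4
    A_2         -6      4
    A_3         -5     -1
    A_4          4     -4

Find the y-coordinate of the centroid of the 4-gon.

Apply Gauss's area formula. First the cross-terms c_i = x_i·y_{i+1} − x_{i+1}·y_i:
  16, 26, 24, 8  ⇒  2A = 74, A = 37.
Then Σ (y_i + y_{i+1})·c_i = 86, so ȳ = 86 / (6·37) = 43/111.

43/111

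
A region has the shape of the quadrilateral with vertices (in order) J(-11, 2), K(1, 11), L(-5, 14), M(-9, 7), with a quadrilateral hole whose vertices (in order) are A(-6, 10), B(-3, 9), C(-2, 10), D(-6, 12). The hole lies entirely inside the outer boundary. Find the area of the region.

42

Outer boundary:
Σ = (-123) + (69) + (91) + (59) = 96
Area = |Σ|/2 = 48.
Hole:
Apply Gauss's area formula: 2A = Σ (x_i·y_{i+1} − x_{i+1}·y_i), indices taken mod 4.
Σ = (-24) + (-12) + (36) + (12) = 12
Area = |Σ|/2 = 6.
Net area = 48 − 6 = 42.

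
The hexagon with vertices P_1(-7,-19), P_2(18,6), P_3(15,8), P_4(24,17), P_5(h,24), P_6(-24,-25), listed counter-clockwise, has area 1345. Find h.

The doubled signed area Σ (x_i y_{i+1} − x_{i+1} y_i) is linear in h.
With h=0 it equals 1850; the coefficient of h is -42 (from the two edges through P_5).
So -42·h + 1850 = 2·1345 = 2690 ⇒ h = -20.

-20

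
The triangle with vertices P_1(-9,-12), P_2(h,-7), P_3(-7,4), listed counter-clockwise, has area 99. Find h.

4

The doubled signed area Σ (x_i y_{i+1} − x_{i+1} y_i) is linear in h.
With h=0 it equals 134; the coefficient of h is 16 (from the two edges through P_2).
So 16·h + 134 = 2·99 = 198 ⇒ h = 4.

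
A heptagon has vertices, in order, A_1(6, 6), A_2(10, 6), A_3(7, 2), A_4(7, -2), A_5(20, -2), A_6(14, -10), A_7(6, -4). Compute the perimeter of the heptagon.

56

|A_1A_2| = √((4)² + (0)²) = √16 = 4
|A_2A_3| = √((-3)² + (-4)²) = √25 = 5
|A_3A_4| = √((0)² + (-4)²) = √16 = 4
|A_4A_5| = √((13)² + (0)²) = √169 = 13
|A_5A_6| = √((-6)² + (-8)²) = √100 = 10
|A_6A_7| = √((-8)² + (6)²) = √100 = 10
|A_7A_1| = √((0)² + (10)²) = √100 = 10
Perimeter = 4 + 5 + 4 + 13 + 10 + 10 + 10 = 56.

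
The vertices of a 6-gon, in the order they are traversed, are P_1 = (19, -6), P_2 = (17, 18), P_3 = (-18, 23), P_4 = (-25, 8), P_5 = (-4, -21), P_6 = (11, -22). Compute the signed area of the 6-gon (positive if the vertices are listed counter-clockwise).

1409

Apply Gauss's area formula: 2A = Σ (x_i·y_{i+1} − x_{i+1}·y_i), indices taken mod 6.
Σ = (444) + (715) + (431) + (557) + (319) + (352) = 2818
Signed area = Σ/2 = 1409 (positive ⇒ counter-clockwise traversal).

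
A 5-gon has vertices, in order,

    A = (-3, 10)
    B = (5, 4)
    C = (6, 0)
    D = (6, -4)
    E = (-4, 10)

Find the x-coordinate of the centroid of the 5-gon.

259/114

Apply the shoelace formula. First the cross-terms c_i = x_i·y_{i+1} − x_{i+1}·y_i:
  -62, -24, -24, 44, -10  ⇒  2A = -76, A = -38.
Then Σ (x_i + x_{i+1})·c_i = -518, so x̄ = -518 / (6·(-38)) = 259/114.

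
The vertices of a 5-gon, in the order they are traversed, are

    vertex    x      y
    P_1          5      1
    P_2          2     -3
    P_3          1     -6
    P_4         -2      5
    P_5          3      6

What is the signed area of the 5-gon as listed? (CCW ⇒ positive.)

Apply the shoelace formula: 2A = Σ (x_i·y_{i+1} − x_{i+1}·y_i), indices taken mod 5.
Σ = (-17) + (-9) + (-7) + (-27) + (-27) = -87
Signed area = Σ/2 = -43.5 (negative ⇒ clockwise traversal).

-43.5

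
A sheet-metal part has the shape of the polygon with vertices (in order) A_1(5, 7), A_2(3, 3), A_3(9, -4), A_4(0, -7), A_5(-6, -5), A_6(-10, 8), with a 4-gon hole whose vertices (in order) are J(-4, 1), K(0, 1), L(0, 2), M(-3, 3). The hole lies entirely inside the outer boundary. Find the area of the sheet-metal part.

Outer boundary:
Apply the surveyor's formula: 2A = Σ (x_i·y_{i+1} − x_{i+1}·y_i), indices taken mod 6.
Σ = (-6) + (-39) + (-63) + (-42) + (-98) + (-110) = -358
Area = |Σ|/2 = 179.
Hole:
J→K: (-4)(1) − (0)(1) = -4
K→L: (0)(2) − (0)(1) = 0
L→M: (0)(3) − (-3)(2) = 6
M→J: (-3)(1) − (-4)(3) = 9
Σ = 11
Area = |Σ|/2 = 5.5.
Net area = 179 − 5.5 = 173.5.

173.5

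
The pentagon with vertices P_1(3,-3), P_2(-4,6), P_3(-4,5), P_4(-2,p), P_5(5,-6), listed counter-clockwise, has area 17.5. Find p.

0

The doubled signed area Σ (x_i y_{i+1} − x_{i+1} y_i) is linear in p.
With p=0 it equals 35; the coefficient of p is -9 (from the two edges through P_4).
So -9·p + 35 = 2·17.5 = 35 ⇒ p = 0.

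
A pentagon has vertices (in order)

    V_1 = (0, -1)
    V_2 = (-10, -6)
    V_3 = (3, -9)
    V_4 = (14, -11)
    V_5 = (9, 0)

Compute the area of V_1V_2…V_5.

140.5

Apply the shoelace formula: 2A = Σ (x_i·y_{i+1} − x_{i+1}·y_i), indices taken mod 5.
V_1→V_2: (0)(-6) − (-10)(-1) = -10
V_2→V_3: (-10)(-9) − (3)(-6) = 108
V_3→V_4: (3)(-11) − (14)(-9) = 93
V_4→V_5: (14)(0) − (9)(-11) = 99
V_5→V_1: (9)(-1) − (0)(0) = -9
Σ = 281
Area = |Σ|/2 = 140.5.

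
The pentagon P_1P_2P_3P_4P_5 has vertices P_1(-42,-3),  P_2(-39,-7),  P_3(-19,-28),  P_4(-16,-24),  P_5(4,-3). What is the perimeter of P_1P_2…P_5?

|P_1P_2| = √((3)² + (-4)²) = √25 = 5
|P_2P_3| = √((20)² + (-21)²) = √841 = 29
|P_3P_4| = √((3)² + (4)²) = √25 = 5
|P_4P_5| = √((20)² + (21)²) = √841 = 29
|P_5P_1| = √((-46)² + (0)²) = √2116 = 46
Perimeter = 5 + 29 + 5 + 29 + 46 = 114.

114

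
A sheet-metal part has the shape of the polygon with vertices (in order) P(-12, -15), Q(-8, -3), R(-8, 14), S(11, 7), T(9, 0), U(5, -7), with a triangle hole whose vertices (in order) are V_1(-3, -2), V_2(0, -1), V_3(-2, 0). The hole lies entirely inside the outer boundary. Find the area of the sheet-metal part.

Outer boundary:
Apply the surveyor's formula: 2A = Σ (x_i·y_{i+1} − x_{i+1}·y_i), indices taken mod 6.
P→Q: (-12)(-3) − (-8)(-15) = -84
Q→R: (-8)(14) − (-8)(-3) = -136
R→S: (-8)(7) − (11)(14) = -210
S→T: (11)(0) − (9)(7) = -63
T→U: (9)(-7) − (5)(0) = -63
U→P: (5)(-15) − (-12)(-7) = -159
Σ = -715
Area = |Σ|/2 = 357.5.
Hole:
Apply the shoelace formula: 2A = Σ (x_i·y_{i+1} − x_{i+1}·y_i), indices taken mod 3.
V_1→V_2: (-3)(-1) − (0)(-2) = 3
V_2→V_3: (0)(0) − (-2)(-1) = -2
V_3→V_1: (-2)(-2) − (-3)(0) = 4
Σ = 5
Area = |Σ|/2 = 2.5.
Net area = 357.5 − 2.5 = 355.

355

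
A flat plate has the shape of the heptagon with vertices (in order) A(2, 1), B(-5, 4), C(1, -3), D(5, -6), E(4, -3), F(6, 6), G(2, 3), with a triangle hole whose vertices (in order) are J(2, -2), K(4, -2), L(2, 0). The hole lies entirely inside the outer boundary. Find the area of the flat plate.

41

Outer boundary:
Σ = (13) + (11) + (9) + (9) + (42) + (6) + (-4) = 86
Area = |Σ|/2 = 43.
Hole:
Σ = (4) + (4) + (-4) = 4
Area = |Σ|/2 = 2.
Net area = 43 − 2 = 41.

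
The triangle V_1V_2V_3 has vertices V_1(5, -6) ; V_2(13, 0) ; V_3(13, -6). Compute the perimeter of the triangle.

|V_1V_2| = √((8)² + (6)²) = √100 = 10
|V_2V_3| = √((0)² + (-6)²) = √36 = 6
|V_3V_1| = √((-8)² + (0)²) = √64 = 8
Perimeter = 10 + 6 + 8 = 24.

24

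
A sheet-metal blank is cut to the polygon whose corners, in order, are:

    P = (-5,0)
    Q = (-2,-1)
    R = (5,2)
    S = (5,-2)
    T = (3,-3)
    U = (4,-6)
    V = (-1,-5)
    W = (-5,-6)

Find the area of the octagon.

52

Apply the shoelace formula: 2A = Σ (x_i·y_{i+1} − x_{i+1}·y_i), indices taken mod 8.
Σ = (5) + (1) + (-20) + (-9) + (-6) + (-26) + (-19) + (-30) = -104
Area = |Σ|/2 = 52.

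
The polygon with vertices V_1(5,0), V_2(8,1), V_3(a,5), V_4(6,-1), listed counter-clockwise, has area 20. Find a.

-10

Write out the shoelace sum; only the two edges meeting at V_3 involve a:
2·Area = [(8·5 − a·1) + (a·(-1) − 6·5)] + 10
       = -2·a + 20 = 40
⇒ a = -10.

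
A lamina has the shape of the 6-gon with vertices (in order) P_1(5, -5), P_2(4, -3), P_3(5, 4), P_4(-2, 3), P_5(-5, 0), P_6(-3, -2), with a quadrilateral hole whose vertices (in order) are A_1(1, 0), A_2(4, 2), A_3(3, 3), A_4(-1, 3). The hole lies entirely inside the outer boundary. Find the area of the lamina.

Outer boundary:
Apply the shoelace formula: 2A = Σ (x_i·y_{i+1} − x_{i+1}·y_i), indices taken mod 6.
P_1→P_2: (5)(-3) − (4)(-5) = 5
P_2→P_3: (4)(4) − (5)(-3) = 31
P_3→P_4: (5)(3) − (-2)(4) = 23
P_4→P_5: (-2)(0) − (-5)(3) = 15
P_5→P_6: (-5)(-2) − (-3)(0) = 10
P_6→P_1: (-3)(-5) − (5)(-2) = 25
Σ = 109
Area = |Σ|/2 = 54.5.
Hole:
Cross-terms: 2, 6, 12, -3  ⇒  Σ = 17
Area = |Σ|/2 = 8.5.
Net area = 54.5 − 8.5 = 46.

46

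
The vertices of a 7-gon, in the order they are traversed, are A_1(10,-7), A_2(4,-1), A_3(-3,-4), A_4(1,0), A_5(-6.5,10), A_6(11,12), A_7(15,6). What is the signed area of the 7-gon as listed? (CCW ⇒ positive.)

Apply the surveyor's formula: 2A = Σ (x_i·y_{i+1} − x_{i+1}·y_i), indices taken mod 7.
A_1→A_2: (10)(-1) − (4)(-7) = 18
A_2→A_3: (4)(-4) − (-3)(-1) = -19
A_3→A_4: (-3)(0) − (1)(-4) = 4
A_4→A_5: (1)(10) − (-6.5)(0) = 10
A_5→A_6: (-6.5)(12) − (11)(10) = -188
A_6→A_7: (11)(6) − (15)(12) = -114
A_7→A_1: (15)(-7) − (10)(6) = -165
Σ = -454
Signed area = Σ/2 = -227 (negative ⇒ clockwise traversal).

-227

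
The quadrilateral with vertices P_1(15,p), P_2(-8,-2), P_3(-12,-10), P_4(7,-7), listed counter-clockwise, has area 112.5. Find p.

-4

The doubled signed area Σ (x_i y_{i+1} − x_{i+1} y_i) is linear in p.
With p=0 it equals 285; the coefficient of p is 15 (from the two edges through P_1).
So 15·p + 285 = 2·112.5 = 225 ⇒ p = -4.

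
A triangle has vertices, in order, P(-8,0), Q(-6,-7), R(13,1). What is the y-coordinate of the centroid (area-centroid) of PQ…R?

Apply Gauss's area formula. First the cross-terms c_i = x_i·y_{i+1} − x_{i+1}·y_i:
  56, 85, 8  ⇒  2A = 149, A = 74.5.
Then Σ (y_i + y_{i+1})·c_i = -894, so ȳ = -894 / (6·74.5) = -2.

-2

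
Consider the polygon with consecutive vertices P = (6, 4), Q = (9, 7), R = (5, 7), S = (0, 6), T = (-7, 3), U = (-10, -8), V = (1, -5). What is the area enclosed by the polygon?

142

Apply Gauss's area formula: 2A = Σ (x_i·y_{i+1} − x_{i+1}·y_i), indices taken mod 7.
Cross-terms: 6, 28, 30, 42, 86, 58, 34  ⇒  Σ = 284
Area = |Σ|/2 = 142.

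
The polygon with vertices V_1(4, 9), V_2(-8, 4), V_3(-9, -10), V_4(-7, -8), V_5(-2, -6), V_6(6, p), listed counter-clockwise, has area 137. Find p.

8

Write out the shoelace sum; only the two edges meeting at V_6 involve p:
2·Area = [((-2)·p − 6·(-6)) + (6·9 − 4·p)] + 232
       = -6·p + 322 = 274
⇒ p = 8.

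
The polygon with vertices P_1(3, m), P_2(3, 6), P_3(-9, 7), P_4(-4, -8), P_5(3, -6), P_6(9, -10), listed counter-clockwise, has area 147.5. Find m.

The doubled signed area Σ (x_i y_{i+1} − x_{i+1} y_i) is linear in m.
With m=0 it equals 295; the coefficient of m is 6 (from the two edges through P_1).
So 6·m + 295 = 2·147.5 = 295 ⇒ m = 0.

0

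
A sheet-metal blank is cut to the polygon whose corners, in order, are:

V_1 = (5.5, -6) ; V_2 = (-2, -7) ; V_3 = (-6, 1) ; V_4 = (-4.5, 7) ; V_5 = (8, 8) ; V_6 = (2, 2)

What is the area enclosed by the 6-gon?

123.5

Cross-terms: -50.5, -44, -37.5, -92, 0, -23  ⇒  Σ = -247
Area = |Σ|/2 = 123.5.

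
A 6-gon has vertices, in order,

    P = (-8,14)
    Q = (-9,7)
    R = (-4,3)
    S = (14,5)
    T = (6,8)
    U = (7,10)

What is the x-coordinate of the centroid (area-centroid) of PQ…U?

-103/273

Apply the shoelace formula. First the cross-terms c_i = x_i·y_{i+1} − x_{i+1}·y_i:
  70, 1, -62, 82, 4, 178  ⇒  2A = 273, A = 136.5.
Then Σ (x_i + x_{i+1})·c_i = -309, so x̄ = -309 / (6·136.5) = -103/273.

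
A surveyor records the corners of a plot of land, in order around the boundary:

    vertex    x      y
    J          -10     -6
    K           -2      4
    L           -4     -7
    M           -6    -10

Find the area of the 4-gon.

Apply the surveyor's formula: 2A = Σ (x_i·y_{i+1} − x_{i+1}·y_i), indices taken mod 4.
Σ = (-52) + (30) + (-2) + (-64) = -88
Area = |Σ|/2 = 44.

44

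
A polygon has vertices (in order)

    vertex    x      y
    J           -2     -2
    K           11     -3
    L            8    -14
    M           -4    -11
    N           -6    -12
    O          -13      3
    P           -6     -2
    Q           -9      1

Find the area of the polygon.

199

Apply the shoelace (surveyor's) formula: 2A = Σ (x_i·y_{i+1} − x_{i+1}·y_i), indices taken mod 8.
Cross-terms: 28, -130, -144, -18, -174, 44, -24, 20  ⇒  Σ = -398
Area = |Σ|/2 = 199.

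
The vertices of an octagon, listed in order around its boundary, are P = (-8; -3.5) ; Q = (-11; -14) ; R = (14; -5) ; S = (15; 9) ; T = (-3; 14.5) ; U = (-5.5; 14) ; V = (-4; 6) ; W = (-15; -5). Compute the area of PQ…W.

Σ = (73.5) + (251) + (201) + (244.5) + (37.75) + (23) + (110) + (12.5) = 953.25
Area = |Σ|/2 = 476.625.

476.625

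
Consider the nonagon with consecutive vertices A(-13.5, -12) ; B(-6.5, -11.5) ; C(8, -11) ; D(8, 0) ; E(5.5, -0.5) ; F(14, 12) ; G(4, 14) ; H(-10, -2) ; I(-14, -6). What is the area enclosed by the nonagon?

Apply the surveyor's formula: 2A = Σ (x_i·y_{i+1} − x_{i+1}·y_i), indices taken mod 9.
A→B: (-13.5)(-11.5) − (-6.5)(-12) = 77.25
B→C: (-6.5)(-11) − (8)(-11.5) = 163.5
C→D: (8)(0) − (8)(-11) = 88
D→E: (8)(-0.5) − (5.5)(0) = -4
E→F: (5.5)(12) − (14)(-0.5) = 73
F→G: (14)(14) − (4)(12) = 148
G→H: (4)(-2) − (-10)(14) = 132
H→I: (-10)(-6) − (-14)(-2) = 32
I→A: (-14)(-12) − (-13.5)(-6) = 87
Σ = 796.75
Area = |Σ|/2 = 398.375.

398.375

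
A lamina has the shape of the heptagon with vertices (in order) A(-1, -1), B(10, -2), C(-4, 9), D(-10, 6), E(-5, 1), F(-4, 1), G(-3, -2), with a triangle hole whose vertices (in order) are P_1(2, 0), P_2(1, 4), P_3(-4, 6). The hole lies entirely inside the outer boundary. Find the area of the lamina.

Outer boundary:
Σ = (12) + (82) + (66) + (20) + (-1) + (11) + (1) = 191
Area = |Σ|/2 = 95.5.
Hole:
Cross-terms: 8, 22, -12  ⇒  Σ = 18
Area = |Σ|/2 = 9.
Net area = 95.5 − 9 = 86.5.

86.5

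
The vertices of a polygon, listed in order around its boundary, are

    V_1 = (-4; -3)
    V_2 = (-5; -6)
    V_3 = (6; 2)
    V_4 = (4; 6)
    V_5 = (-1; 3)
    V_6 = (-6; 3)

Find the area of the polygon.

Apply the shoelace formula: 2A = Σ (x_i·y_{i+1} − x_{i+1}·y_i), indices taken mod 6.
Cross-terms: 9, 26, 28, 18, 15, 30  ⇒  Σ = 126
Area = |Σ|/2 = 63.

63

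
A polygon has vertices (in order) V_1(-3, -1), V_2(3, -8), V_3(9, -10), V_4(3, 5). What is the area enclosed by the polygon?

Apply the shoelace formula: 2A = Σ (x_i·y_{i+1} − x_{i+1}·y_i), indices taken mod 4.
V_1→V_2: (-3)(-8) − (3)(-1) = 27
V_2→V_3: (3)(-10) − (9)(-8) = 42
V_3→V_4: (9)(5) − (3)(-10) = 75
V_4→V_1: (3)(-1) − (-3)(5) = 12
Σ = 156
Area = |Σ|/2 = 78.

78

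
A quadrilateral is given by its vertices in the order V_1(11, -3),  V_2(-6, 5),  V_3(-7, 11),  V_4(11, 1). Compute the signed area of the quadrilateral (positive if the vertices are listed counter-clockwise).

-83

Apply the shoelace (surveyor's) formula: 2A = Σ (x_i·y_{i+1} − x_{i+1}·y_i), indices taken mod 4.
Σ = (37) + (-31) + (-128) + (-44) = -166
Signed area = Σ/2 = -83 (negative ⇒ clockwise traversal).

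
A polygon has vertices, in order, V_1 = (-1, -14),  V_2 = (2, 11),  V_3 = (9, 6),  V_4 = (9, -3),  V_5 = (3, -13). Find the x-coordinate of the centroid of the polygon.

Apply the shoelace (surveyor's) formula. First the cross-terms c_i = x_i·y_{i+1} − x_{i+1}·y_i:
  17, -87, -81, -108, -55  ⇒  2A = -314, A = -157.
Then Σ (x_i + x_{i+1})·c_i = -3804, so x̄ = -3804 / (6·(-157)) = 634/157.

634/157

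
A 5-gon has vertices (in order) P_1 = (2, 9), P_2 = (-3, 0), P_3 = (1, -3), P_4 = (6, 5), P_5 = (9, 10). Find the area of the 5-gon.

67.5

P_1→P_2: (2)(0) − (-3)(9) = 27
P_2→P_3: (-3)(-3) − (1)(0) = 9
P_3→P_4: (1)(5) − (6)(-3) = 23
P_4→P_5: (6)(10) − (9)(5) = 15
P_5→P_1: (9)(9) − (2)(10) = 61
Σ = 135
Area = |Σ|/2 = 67.5.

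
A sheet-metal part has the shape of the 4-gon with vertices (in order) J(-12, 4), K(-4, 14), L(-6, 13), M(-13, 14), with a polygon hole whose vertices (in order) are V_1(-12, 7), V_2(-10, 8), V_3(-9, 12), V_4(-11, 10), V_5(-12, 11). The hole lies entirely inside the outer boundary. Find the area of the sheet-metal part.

Outer boundary:
Σ = (-152) + (32) + (85) + (116) = 81
Area = |Σ|/2 = 40.5.
Hole:
Apply the surveyor's formula: 2A = Σ (x_i·y_{i+1} − x_{i+1}·y_i), indices taken mod 5.
V_1→V_2: (-12)(8) − (-10)(7) = -26
V_2→V_3: (-10)(12) − (-9)(8) = -48
V_3→V_4: (-9)(10) − (-11)(12) = 42
V_4→V_5: (-11)(11) − (-12)(10) = -1
V_5→V_1: (-12)(7) − (-12)(11) = 48
Σ = 15
Area = |Σ|/2 = 7.5.
Net area = 40.5 − 7.5 = 33.

33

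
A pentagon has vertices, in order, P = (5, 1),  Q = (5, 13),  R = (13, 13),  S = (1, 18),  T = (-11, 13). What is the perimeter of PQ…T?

|PQ| = √((0)² + (12)²) = √144 = 12
|QR| = √((8)² + (0)²) = √64 = 8
|RS| = √((-12)² + (5)²) = √169 = 13
|ST| = √((-12)² + (-5)²) = √169 = 13
|TP| = √((16)² + (-12)²) = √400 = 20
Perimeter = 12 + 8 + 13 + 13 + 20 = 66.

66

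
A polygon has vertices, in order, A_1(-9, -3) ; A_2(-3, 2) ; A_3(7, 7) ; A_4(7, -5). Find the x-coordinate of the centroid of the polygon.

215/159

Apply Gauss's area formula. First the cross-terms c_i = x_i·y_{i+1} − x_{i+1}·y_i:
  -27, -35, -84, -66  ⇒  2A = -212, A = -106.
Then Σ (x_i + x_{i+1})·c_i = -860, so x̄ = -860 / (6·(-106)) = 215/159.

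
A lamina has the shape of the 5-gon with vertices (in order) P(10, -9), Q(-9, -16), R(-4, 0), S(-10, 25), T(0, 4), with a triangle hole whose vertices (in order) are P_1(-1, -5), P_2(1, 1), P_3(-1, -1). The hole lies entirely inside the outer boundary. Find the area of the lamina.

Outer boundary:
Apply the shoelace formula: 2A = Σ (x_i·y_{i+1} − x_{i+1}·y_i), indices taken mod 5.
Σ = (-241) + (-64) + (-100) + (-40) + (-40) = -485
Area = |Σ|/2 = 242.5.
Hole:
Cross-terms: 4, 0, 4  ⇒  Σ = 8
Area = |Σ|/2 = 4.
Net area = 242.5 − 4 = 238.5.

238.5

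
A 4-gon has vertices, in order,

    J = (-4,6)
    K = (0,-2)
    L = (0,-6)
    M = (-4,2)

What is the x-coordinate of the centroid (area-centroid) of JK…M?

-2

Apply the surveyor's formula. First the cross-terms c_i = x_i·y_{i+1} − x_{i+1}·y_i:
  8, 0, -24, -16  ⇒  2A = -32, A = -16.
Then Σ (x_i + x_{i+1})·c_i = 192, so x̄ = 192 / (6·(-16)) = -2.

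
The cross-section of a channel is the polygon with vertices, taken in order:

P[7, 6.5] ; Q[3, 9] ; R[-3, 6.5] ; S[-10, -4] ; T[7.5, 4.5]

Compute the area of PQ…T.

Apply the shoelace formula: 2A = Σ (x_i·y_{i+1} − x_{i+1}·y_i), indices taken mod 5.
Cross-terms: 43.5, 46.5, 77, -15, 17.25  ⇒  Σ = 169.25
Area = |Σ|/2 = 84.625.

84.625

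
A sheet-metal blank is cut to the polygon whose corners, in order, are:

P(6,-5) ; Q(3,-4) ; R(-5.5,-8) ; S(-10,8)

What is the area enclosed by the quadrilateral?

Apply the shoelace formula: 2A = Σ (x_i·y_{i+1} − x_{i+1}·y_i), indices taken mod 4.
P→Q: (6)(-4) − (3)(-5) = -9
Q→R: (3)(-8) − (-5.5)(-4) = -46
R→S: (-5.5)(8) − (-10)(-8) = -124
S→P: (-10)(-5) − (6)(8) = 2
Σ = -177
Area = |Σ|/2 = 88.5.

88.5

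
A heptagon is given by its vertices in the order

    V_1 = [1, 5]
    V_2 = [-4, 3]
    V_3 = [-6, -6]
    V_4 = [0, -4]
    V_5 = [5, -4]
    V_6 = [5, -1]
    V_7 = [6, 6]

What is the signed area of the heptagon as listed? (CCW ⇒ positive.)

92

Apply Gauss's area formula: 2A = Σ (x_i·y_{i+1} − x_{i+1}·y_i), indices taken mod 7.
Σ = (23) + (42) + (24) + (20) + (15) + (36) + (24) = 184
Signed area = Σ/2 = 92 (positive ⇒ counter-clockwise traversal).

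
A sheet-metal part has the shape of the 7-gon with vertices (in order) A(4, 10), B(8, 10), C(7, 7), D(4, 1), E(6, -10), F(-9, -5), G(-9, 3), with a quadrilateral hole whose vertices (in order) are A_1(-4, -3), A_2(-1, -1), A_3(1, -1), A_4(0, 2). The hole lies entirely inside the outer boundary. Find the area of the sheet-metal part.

Outer boundary:
Σ = (-40) + (-14) + (-21) + (-46) + (-120) + (-72) + (-102) = -415
Area = |Σ|/2 = 207.5.
Hole:
Apply the shoelace formula: 2A = Σ (x_i·y_{i+1} − x_{i+1}·y_i), indices taken mod 4.
Σ = (1) + (2) + (2) + (8) = 13
Area = |Σ|/2 = 6.5.
Net area = 207.5 − 6.5 = 201.

201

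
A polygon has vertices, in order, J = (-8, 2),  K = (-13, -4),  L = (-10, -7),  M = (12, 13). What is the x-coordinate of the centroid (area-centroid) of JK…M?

Apply the surveyor's formula. First the cross-terms c_i = x_i·y_{i+1} − x_{i+1}·y_i:
  58, 51, -46, 128  ⇒  2A = 191, A = 95.5.
Then Σ (x_i + x_{i+1})·c_i = -1971, so x̄ = -1971 / (6·95.5) = -657/191.

-657/191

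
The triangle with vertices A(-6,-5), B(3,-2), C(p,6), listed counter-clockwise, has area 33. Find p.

The doubled signed area Σ (x_i y_{i+1} − x_{i+1} y_i) is linear in p.
With p=0 it equals 81; the coefficient of p is -3 (from the two edges through C).
So -3·p + 81 = 2·33 = 66 ⇒ p = 5.

5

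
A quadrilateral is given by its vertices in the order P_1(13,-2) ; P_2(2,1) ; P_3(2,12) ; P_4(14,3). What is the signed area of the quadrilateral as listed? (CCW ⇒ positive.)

Apply the shoelace formula: 2A = Σ (x_i·y_{i+1} − x_{i+1}·y_i), indices taken mod 4.
Σ = (17) + (22) + (-162) + (-67) = -190
Signed area = Σ/2 = -95 (negative ⇒ clockwise traversal).

-95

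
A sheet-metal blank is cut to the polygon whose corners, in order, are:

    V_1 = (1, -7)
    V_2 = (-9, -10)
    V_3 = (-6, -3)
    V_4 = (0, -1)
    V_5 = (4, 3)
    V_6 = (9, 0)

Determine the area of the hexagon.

93

Σ = (-73) + (-33) + (6) + (4) + (-27) + (-63) = -186
Area = |Σ|/2 = 93.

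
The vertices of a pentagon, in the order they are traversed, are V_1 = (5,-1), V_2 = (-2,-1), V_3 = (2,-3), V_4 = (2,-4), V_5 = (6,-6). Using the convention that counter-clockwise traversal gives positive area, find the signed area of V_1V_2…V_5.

17.5

Σ = (-7) + (8) + (-2) + (12) + (24) = 35
Signed area = Σ/2 = 17.5 (positive ⇒ counter-clockwise traversal).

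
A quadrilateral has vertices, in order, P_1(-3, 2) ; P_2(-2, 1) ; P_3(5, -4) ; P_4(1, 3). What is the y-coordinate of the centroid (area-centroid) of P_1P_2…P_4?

Apply Gauss's area formula. First the cross-terms c_i = x_i·y_{i+1} − x_{i+1}·y_i:
  1, 3, 19, 11  ⇒  2A = 34, A = 17.
Then Σ (y_i + y_{i+1})·c_i = 30, so ȳ = 30 / (6·17) = 5/17.

5/17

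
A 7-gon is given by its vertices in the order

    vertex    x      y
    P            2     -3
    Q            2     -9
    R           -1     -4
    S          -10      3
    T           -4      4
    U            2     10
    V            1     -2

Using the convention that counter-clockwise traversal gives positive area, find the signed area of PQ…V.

-80.5

P→Q: (2)(-9) − (2)(-3) = -12
Q→R: (2)(-4) − (-1)(-9) = -17
R→S: (-1)(3) − (-10)(-4) = -43
S→T: (-10)(4) − (-4)(3) = -28
T→U: (-4)(10) − (2)(4) = -48
U→V: (2)(-2) − (1)(10) = -14
V→P: (1)(-3) − (2)(-2) = 1
Σ = -161
Signed area = Σ/2 = -80.5 (negative ⇒ clockwise traversal).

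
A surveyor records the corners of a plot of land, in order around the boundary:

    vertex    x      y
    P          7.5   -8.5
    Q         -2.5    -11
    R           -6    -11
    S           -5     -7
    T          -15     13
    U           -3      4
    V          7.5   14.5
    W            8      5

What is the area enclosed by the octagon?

301.875

Cross-terms: -103.75, -38.5, -13, -170, -21, -73.5, -78.5, -105.5  ⇒  Σ = -603.75
Area = |Σ|/2 = 301.875.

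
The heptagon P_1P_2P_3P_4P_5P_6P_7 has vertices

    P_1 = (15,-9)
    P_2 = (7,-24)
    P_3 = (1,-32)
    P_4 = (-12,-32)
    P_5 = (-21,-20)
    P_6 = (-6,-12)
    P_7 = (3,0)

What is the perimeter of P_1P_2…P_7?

102

|P_1P_2| = √((-8)² + (-15)²) = √289 = 17
|P_2P_3| = √((-6)² + (-8)²) = √100 = 10
|P_3P_4| = √((-13)² + (0)²) = √169 = 13
|P_4P_5| = √((-9)² + (12)²) = √225 = 15
|P_5P_6| = √((15)² + (8)²) = √289 = 17
|P_6P_7| = √((9)² + (12)²) = √225 = 15
|P_7P_1| = √((12)² + (-9)²) = √225 = 15
Perimeter = 17 + 10 + 13 + 15 + 17 + 15 + 15 = 102.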